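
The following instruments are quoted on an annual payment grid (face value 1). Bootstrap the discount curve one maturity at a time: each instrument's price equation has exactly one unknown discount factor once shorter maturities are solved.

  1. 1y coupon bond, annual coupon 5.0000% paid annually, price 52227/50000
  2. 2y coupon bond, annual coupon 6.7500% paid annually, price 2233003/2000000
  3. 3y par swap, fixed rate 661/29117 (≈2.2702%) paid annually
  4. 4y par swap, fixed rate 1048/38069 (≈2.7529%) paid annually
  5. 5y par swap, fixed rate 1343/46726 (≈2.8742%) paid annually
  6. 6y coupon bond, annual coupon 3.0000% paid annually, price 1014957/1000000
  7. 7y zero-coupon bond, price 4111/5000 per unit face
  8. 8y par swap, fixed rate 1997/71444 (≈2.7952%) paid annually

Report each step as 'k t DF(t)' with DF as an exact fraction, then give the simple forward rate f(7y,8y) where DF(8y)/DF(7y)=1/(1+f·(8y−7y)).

1 1 2487/2500
2 2 983/1000
3 3 9339/10000
4 4 1119/1250
5 5 8657/10000
6 6 8493/10000
7 7 4111/5000
8 8 8003/10000
f(7y,8y) = ((4111/5000)/(8003/10000) − 1)/(1) = 219/8003 ≈ 2.7365%

step 1 [1y] bond c/1=1/20: DF=(52227/50000 − 1/20·(0))/(1+1/20) = 2487/2500 ≈ 0.994800
step 2 [2y] bond c/1=27/400: DF=(2233003/2000000 − 27/400·(0.994800))/(1+27/400) = 983/1000 ≈ 0.983000
step 3 [3y] swap r/1=661/29117: DF=(1 − 661/29117·(0.994800+0.983000))/(1+661/29117) = 9339/10000 ≈ 0.933900
step 4 [4y] swap r/1=1048/38069: DF=(1 − 1048/38069·(0.994800+0.983000+0.933900))/(1+1048/38069) = 1119/1250 ≈ 0.895200
step 5 [5y] swap r/1=1343/46726: DF=(1 − 1343/46726·(0.994800+0.983000+0.933900+0.895200))/(1+1343/46726) = 8657/10000 ≈ 0.865700
step 6 [6y] bond c/1=3/100: DF=(1014957/1000000 − 3/100·(0.994800+0.983000+0.933900+0.895200+0.865700))/(1+3/100) = 8493/10000 ≈ 0.849300
step 7 [7y] zero: DF = P = 4111/5000 ≈ 0.822200
step 8 [8y] swap r/1=1997/71444: DF=(1 − 1997/71444·(0.994800+0.983000+0.933900+0.895200+0.865700+0.849300+0.822200))/(1+1997/71444) = 8003/10000 ≈ 0.800300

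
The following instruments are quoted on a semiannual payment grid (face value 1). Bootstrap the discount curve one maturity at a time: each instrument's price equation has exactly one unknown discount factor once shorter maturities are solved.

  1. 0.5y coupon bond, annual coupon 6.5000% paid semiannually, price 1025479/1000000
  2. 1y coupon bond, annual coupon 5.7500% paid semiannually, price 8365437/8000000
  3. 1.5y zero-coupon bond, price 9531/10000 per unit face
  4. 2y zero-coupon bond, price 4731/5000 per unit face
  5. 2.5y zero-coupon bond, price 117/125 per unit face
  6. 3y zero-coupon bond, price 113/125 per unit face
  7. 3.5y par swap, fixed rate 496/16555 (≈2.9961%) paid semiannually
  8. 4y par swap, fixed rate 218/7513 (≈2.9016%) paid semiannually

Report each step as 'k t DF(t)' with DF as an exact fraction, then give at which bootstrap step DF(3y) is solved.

1 1/2 2483/2500
2 1 9887/10000
3 3/2 9531/10000
4 2 4731/5000
5 5/2 117/125
6 3 113/125
7 7/2 563/625
8 4 891/1000
DF(3y) is solved at step 6

step 1 [0.5y] bond c/2=13/400: DF=(1025479/1000000 − 13/400·(0))/(1+13/400) = 2483/2500 ≈ 0.993200
step 2 [1y] bond c/2=23/800: DF=(8365437/8000000 − 23/800·(0.993200))/(1+23/800) = 9887/10000 ≈ 0.988700
step 3 [1.5y] zero: DF = P = 9531/10000 ≈ 0.953100
step 4 [2y] zero: DF = P = 4731/5000 ≈ 0.946200
step 5 [2.5y] zero: DF = P = 117/125 ≈ 0.936000
step 6 [3y] zero: DF = P = 113/125 ≈ 0.904000
step 7 [3.5y] swap r/2=248/16555: DF=(1 − 248/16555·(0.993200+0.988700+0.953100+0.946200+0.936000+0.904000))/(1+248/16555) = 563/625 ≈ 0.900800
step 8 [4y] swap r/2=109/7513: DF=(1 − 109/7513·(0.993200+0.988700+0.953100+0.946200+0.936000+0.904000+0.900800))/(1+109/7513) = 891/1000 ≈ 0.891000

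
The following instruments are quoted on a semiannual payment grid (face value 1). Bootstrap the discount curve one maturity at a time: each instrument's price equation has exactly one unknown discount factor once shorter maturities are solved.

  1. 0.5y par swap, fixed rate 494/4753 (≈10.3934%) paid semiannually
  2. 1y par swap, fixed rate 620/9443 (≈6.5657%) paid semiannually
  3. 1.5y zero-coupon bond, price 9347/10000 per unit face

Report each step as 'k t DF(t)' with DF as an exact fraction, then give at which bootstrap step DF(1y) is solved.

1 1/2 4753/5000
2 1 469/500
3 3/2 9347/10000
DF(1y) is solved at step 2

step 1 [0.5y] swap r/2=247/4753: DF=(1 − 247/4753·(0))/(1+247/4753) = 4753/5000 ≈ 0.950600
step 2 [1y] swap r/2=310/9443: DF=(1 − 310/9443·(0.950600))/(1+310/9443) = 469/500 ≈ 0.938000
step 3 [1.5y] zero: DF = P = 9347/10000 ≈ 0.934700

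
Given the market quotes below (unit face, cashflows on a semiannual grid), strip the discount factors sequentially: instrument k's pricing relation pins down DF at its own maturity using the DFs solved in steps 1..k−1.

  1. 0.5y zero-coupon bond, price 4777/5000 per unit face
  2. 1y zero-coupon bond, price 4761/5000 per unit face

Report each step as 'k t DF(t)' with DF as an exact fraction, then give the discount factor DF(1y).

1 1/2 4777/5000
2 1 4761/5000
DF(1y) = 4761/5000 ≈ 0.952200

step 1 [0.5y] zero: DF = P = 4777/5000 ≈ 0.955400
step 2 [1y] zero: DF = P = 4761/5000 ≈ 0.952200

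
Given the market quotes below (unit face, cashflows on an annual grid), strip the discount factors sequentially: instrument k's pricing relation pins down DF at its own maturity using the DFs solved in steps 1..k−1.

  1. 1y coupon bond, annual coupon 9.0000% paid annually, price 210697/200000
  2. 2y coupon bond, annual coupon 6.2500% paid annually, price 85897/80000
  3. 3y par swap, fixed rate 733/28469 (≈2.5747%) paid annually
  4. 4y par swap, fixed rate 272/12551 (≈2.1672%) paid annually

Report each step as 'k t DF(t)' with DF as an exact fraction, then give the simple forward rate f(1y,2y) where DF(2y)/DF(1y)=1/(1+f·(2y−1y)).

1 1 1933/2000
2 2 9537/10000
3 3 9267/10000
4 4 574/625
f(1y,2y) = ((1933/2000)/(9537/10000) − 1)/(1) = 128/9537 ≈ 1.3421%

step 1 [1y] bond c/1=9/100: DF=(210697/200000 − 9/100·(0))/(1+9/100) = 1933/2000 ≈ 0.966500
step 2 [2y] bond c/1=1/16: DF=(85897/80000 − 1/16·(0.966500))/(1+1/16) = 9537/10000 ≈ 0.953700
step 3 [3y] swap r/1=733/28469: DF=(1 − 733/28469·(0.966500+0.953700))/(1+733/28469) = 9267/10000 ≈ 0.926700
step 4 [4y] swap r/1=272/12551: DF=(1 − 272/12551·(0.966500+0.953700+0.926700))/(1+272/12551) = 574/625 ≈ 0.918400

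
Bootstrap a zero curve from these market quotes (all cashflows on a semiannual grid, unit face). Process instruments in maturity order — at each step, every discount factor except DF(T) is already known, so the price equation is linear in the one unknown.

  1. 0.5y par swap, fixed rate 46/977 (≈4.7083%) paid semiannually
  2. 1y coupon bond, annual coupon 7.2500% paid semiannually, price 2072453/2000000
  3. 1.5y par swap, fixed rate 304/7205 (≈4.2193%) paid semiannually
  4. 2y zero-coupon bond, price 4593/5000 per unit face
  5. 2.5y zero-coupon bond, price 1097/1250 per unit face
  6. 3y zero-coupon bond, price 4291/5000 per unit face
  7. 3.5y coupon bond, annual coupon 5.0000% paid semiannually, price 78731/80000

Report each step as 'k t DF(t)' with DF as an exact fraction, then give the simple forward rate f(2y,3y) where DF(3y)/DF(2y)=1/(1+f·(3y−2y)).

1 1/2 977/1000
2 1 4829/5000
3 3/2 587/625
4 2 4593/5000
5 5/2 1097/1250
6 3 4291/5000
7 7/2 8251/10000
f(2y,3y) = ((4593/5000)/(4291/5000) − 1)/(1) = 302/4291 ≈ 7.0380%

step 1 [0.5y] swap r/2=23/977: DF=(1 − 23/977·(0))/(1+23/977) = 977/1000 ≈ 0.977000
step 2 [1y] bond c/2=29/800: DF=(2072453/2000000 − 29/800·(0.977000))/(1+29/800) = 4829/5000 ≈ 0.965800
step 3 [1.5y] swap r/2=152/7205: DF=(1 − 152/7205·(0.977000+0.965800))/(1+152/7205) = 587/625 ≈ 0.939200
step 4 [2y] zero: DF = P = 4593/5000 ≈ 0.918600
step 5 [2.5y] zero: DF = P = 1097/1250 ≈ 0.877600
step 6 [3y] zero: DF = P = 4291/5000 ≈ 0.858200
step 7 [3.5y] bond c/2=1/40: DF=(78731/80000 − 1/40·(0.977000+0.965800+0.939200+0.918600+0.877600+0.858200))/(1+1/40) = 8251/10000 ≈ 0.825100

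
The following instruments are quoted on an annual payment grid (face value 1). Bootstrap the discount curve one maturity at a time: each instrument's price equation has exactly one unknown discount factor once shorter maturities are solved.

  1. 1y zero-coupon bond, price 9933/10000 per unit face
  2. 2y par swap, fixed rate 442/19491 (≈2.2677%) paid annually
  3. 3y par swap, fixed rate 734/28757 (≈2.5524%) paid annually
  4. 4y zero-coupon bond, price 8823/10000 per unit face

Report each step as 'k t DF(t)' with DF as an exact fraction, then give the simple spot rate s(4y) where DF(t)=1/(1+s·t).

1 1 9933/10000
2 2 4779/5000
3 3 4633/5000
4 4 8823/10000
s(4y) = (1/(8823/10000) − 1)/(4) = 1177/35292 ≈ 3.3350%

step 1 [1y] zero: DF = P = 9933/10000 ≈ 0.993300
step 2 [2y] swap r/1=442/19491: DF=(1 − 442/19491·(0.993300))/(1+442/19491) = 4779/5000 ≈ 0.955800
step 3 [3y] swap r/1=734/28757: DF=(1 − 734/28757·(0.993300+0.955800))/(1+734/28757) = 4633/5000 ≈ 0.926600
step 4 [4y] zero: DF = P = 8823/10000 ≈ 0.882300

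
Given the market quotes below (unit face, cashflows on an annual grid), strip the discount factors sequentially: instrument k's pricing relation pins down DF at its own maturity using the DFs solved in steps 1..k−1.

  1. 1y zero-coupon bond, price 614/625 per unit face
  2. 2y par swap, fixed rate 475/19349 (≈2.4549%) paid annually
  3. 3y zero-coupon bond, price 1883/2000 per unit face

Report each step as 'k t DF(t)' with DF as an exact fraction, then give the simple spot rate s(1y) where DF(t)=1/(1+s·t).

1 1 614/625
2 2 381/400
3 3 1883/2000
s(1y) = (1/(614/625) − 1)/(1) = 11/614 ≈ 1.7915%

step 1 [1y] zero: DF = P = 614/625 ≈ 0.982400
step 2 [2y] swap r/1=475/19349: DF=(1 − 475/19349·(0.982400))/(1+475/19349) = 381/400 ≈ 0.952500
step 3 [3y] zero: DF = P = 1883/2000 ≈ 0.941500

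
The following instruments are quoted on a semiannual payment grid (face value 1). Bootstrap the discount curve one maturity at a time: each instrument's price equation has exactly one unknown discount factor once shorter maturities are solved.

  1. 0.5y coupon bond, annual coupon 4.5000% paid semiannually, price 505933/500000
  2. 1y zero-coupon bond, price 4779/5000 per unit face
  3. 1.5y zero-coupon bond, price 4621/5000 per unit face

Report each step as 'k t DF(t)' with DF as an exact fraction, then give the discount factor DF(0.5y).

1 1/2 1237/1250
2 1 4779/5000
3 3/2 4621/5000
DF(0.5y) = 1237/1250 ≈ 0.989600

step 1 [0.5y] bond c/2=9/400: DF=(505933/500000 − 9/400·(0))/(1+9/400) = 1237/1250 ≈ 0.989600
step 2 [1y] zero: DF = P = 4779/5000 ≈ 0.955800
step 3 [1.5y] zero: DF = P = 4621/5000 ≈ 0.924200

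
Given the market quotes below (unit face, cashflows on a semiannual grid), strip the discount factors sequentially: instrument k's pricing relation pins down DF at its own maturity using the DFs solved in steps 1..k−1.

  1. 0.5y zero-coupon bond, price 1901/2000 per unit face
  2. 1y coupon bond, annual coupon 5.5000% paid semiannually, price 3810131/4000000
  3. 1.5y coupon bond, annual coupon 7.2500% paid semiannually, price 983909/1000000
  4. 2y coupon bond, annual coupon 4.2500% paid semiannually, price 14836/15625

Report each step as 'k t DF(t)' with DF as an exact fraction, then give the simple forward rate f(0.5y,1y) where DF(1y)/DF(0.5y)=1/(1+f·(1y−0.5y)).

1 1/2 1901/2000
2 1 1127/1250
3 3/2 8847/10000
4 2 1091/1250
f(0.5y,1y) = ((1901/2000)/(1127/1250) − 1)/(1/2) = 489/4508 ≈ 10.8474%

step 1 [0.5y] zero: DF = P = 1901/2000 ≈ 0.950500
step 2 [1y] bond c/2=11/400: DF=(3810131/4000000 − 11/400·(0.950500))/(1+11/400) = 1127/1250 ≈ 0.901600
step 3 [1.5y] bond c/2=29/800: DF=(983909/1000000 − 29/800·(0.950500+0.901600))/(1+29/800) = 8847/10000 ≈ 0.884700
step 4 [2y] bond c/2=17/800: DF=(14836/15625 − 17/800·(0.950500+0.901600+0.884700))/(1+17/800) = 1091/1250 ≈ 0.872800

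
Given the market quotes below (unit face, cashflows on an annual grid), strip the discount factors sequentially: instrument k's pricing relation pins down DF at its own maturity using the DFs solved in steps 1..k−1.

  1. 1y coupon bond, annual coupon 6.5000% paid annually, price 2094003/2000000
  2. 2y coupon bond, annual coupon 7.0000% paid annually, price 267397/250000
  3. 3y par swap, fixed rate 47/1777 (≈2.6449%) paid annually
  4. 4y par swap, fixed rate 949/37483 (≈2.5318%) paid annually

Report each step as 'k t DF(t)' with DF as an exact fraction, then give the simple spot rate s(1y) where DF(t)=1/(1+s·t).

1 1 9831/10000
2 2 9353/10000
3 3 578/625
4 4 9051/10000
s(1y) = (1/(9831/10000) − 1)/(1) = 169/9831 ≈ 1.7191%

step 1 [1y] bond c/1=13/200: DF=(2094003/2000000 − 13/200·(0))/(1+13/200) = 9831/10000 ≈ 0.983100
step 2 [2y] bond c/1=7/100: DF=(267397/250000 − 7/100·(0.983100))/(1+7/100) = 9353/10000 ≈ 0.935300
step 3 [3y] swap r/1=47/1777: DF=(1 − 47/1777·(0.983100+0.935300))/(1+47/1777) = 578/625 ≈ 0.924800
step 4 [4y] swap r/1=949/37483: DF=(1 − 949/37483·(0.983100+0.935300+0.924800))/(1+949/37483) = 9051/10000 ≈ 0.905100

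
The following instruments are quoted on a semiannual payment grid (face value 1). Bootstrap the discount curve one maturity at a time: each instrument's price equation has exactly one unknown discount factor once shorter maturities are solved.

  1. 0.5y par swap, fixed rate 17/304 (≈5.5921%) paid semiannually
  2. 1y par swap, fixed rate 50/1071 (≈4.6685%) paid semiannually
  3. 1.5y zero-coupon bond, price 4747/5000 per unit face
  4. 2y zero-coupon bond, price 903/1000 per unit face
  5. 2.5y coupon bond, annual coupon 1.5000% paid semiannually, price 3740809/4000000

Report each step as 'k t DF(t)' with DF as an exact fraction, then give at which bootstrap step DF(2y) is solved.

1 1/2 608/625
2 1 191/200
3 3/2 4747/5000
4 2 903/1000
5 5/2 9001/10000
DF(2y) is solved at step 4

step 1 [0.5y] swap r/2=17/608: DF=(1 − 17/608·(0))/(1+17/608) = 608/625 ≈ 0.972800
step 2 [1y] swap r/2=25/1071: DF=(1 − 25/1071·(0.972800))/(1+25/1071) = 191/200 ≈ 0.955000
step 3 [1.5y] zero: DF = P = 4747/5000 ≈ 0.949400
step 4 [2y] zero: DF = P = 903/1000 ≈ 0.903000
step 5 [2.5y] bond c/2=3/400: DF=(3740809/4000000 − 3/400·(0.972800+0.955000+0.949400+0.903000))/(1+3/400) = 9001/10000 ≈ 0.900100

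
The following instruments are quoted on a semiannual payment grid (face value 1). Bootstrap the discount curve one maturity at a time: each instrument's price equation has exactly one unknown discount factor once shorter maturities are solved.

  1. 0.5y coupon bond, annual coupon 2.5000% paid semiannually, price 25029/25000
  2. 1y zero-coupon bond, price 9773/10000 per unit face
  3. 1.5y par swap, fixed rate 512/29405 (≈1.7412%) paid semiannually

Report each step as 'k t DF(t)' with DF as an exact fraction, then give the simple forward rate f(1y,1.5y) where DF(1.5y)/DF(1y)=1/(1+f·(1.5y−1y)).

step 1 [0.5y] bond c/2=1/80: DF=(25029/25000 − 1/80·(0))/(1+1/80) = 618/625 ≈ 0.988800
step 2 [1y] zero: DF = P = 9773/10000 ≈ 0.977300
step 3 [1.5y] swap r/2=256/29405: DF=(1 − 256/29405·(0.988800+0.977300))/(1+256/29405) = 609/625 ≈ 0.974400

1 1/2 618/625
2 1 9773/10000
3 3/2 609/625
f(1y,1.5y) = ((9773/10000)/(609/625) − 1)/(1/2) = 1/168 ≈ 0.5952%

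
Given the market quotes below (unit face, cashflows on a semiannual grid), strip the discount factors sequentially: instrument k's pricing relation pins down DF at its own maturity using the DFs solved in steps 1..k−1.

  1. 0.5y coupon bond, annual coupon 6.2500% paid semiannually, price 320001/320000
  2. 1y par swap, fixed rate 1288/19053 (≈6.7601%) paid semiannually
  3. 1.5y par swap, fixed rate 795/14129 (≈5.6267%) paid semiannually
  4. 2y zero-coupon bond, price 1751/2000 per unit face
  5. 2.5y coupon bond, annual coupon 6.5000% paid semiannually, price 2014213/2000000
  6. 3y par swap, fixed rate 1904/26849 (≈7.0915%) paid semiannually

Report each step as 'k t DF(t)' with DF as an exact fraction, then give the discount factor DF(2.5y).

1 1/2 9697/10000
2 1 2339/2500
3 3/2 1841/2000
4 2 1751/2000
5 5/2 8589/10000
6 3 506/625
DF(2.5y) = 8589/10000 ≈ 0.858900

step 1 [0.5y] bond c/2=1/32: DF=(320001/320000 − 1/32·(0))/(1+1/32) = 9697/10000 ≈ 0.969700
step 2 [1y] swap r/2=644/19053: DF=(1 − 644/19053·(0.969700))/(1+644/19053) = 2339/2500 ≈ 0.935600
step 3 [1.5y] swap r/2=795/28258: DF=(1 − 795/28258·(0.969700+0.935600))/(1+795/28258) = 1841/2000 ≈ 0.920500
step 4 [2y] zero: DF = P = 1751/2000 ≈ 0.875500
step 5 [2.5y] bond c/2=13/400: DF=(2014213/2000000 − 13/400·(0.969700+0.935600+0.920500+0.875500))/(1+13/400) = 8589/10000 ≈ 0.858900
step 6 [3y] swap r/2=952/26849: DF=(1 − 952/26849·(0.969700+0.935600+0.920500+0.875500+0.858900))/(1+952/26849) = 506/625 ≈ 0.809600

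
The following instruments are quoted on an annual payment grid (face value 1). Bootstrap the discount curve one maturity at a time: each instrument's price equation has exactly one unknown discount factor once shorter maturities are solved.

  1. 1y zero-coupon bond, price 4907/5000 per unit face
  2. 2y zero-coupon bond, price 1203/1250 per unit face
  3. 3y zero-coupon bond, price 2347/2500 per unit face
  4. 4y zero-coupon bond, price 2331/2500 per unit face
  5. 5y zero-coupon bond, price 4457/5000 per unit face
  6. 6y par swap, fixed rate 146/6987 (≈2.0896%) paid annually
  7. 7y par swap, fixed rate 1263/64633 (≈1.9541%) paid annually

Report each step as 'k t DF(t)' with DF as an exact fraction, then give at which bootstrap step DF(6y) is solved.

step 1 [1y] zero: DF = P = 4907/5000 ≈ 0.981400
step 2 [2y] zero: DF = P = 1203/1250 ≈ 0.962400
step 3 [3y] zero: DF = P = 2347/2500 ≈ 0.938800
step 4 [4y] zero: DF = P = 2331/2500 ≈ 0.932400
step 5 [5y] zero: DF = P = 4457/5000 ≈ 0.891400
step 6 [6y] swap r/1=146/6987: DF=(1 − 146/6987·(0.981400+0.962400+0.938800+0.932400+0.891400))/(1+146/6987) = 552/625 ≈ 0.883200
step 7 [7y] swap r/1=1263/64633: DF=(1 − 1263/64633·(0.981400+0.962400+0.938800+0.932400+0.891400+0.883200))/(1+1263/64633) = 8737/10000 ≈ 0.873700

1 1 4907/5000
2 2 1203/1250
3 3 2347/2500
4 4 2331/2500
5 5 4457/5000
6 6 552/625
7 7 8737/10000
DF(6y) is solved at step 6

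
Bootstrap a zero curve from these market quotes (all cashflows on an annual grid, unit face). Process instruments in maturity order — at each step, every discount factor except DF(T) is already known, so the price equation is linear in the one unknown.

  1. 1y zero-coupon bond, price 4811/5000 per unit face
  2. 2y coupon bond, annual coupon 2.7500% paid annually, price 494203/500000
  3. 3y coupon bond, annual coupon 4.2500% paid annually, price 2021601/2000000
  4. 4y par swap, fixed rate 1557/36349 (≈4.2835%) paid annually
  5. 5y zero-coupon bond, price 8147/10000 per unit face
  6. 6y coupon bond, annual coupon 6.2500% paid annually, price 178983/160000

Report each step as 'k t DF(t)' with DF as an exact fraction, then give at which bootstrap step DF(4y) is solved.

1 1 4811/5000
2 2 4681/5000
3 3 4461/5000
4 4 8443/10000
5 5 8147/10000
6 6 7911/10000
DF(4y) is solved at step 4

step 1 [1y] zero: DF = P = 4811/5000 ≈ 0.962200
step 2 [2y] bond c/1=11/400: DF=(494203/500000 − 11/400·(0.962200))/(1+11/400) = 4681/5000 ≈ 0.936200
step 3 [3y] bond c/1=17/400: DF=(2021601/2000000 − 17/400·(0.962200+0.936200))/(1+17/400) = 4461/5000 ≈ 0.892200
step 4 [4y] swap r/1=1557/36349: DF=(1 − 1557/36349·(0.962200+0.936200+0.892200))/(1+1557/36349) = 8443/10000 ≈ 0.844300
step 5 [5y] zero: DF = P = 8147/10000 ≈ 0.814700
step 6 [6y] bond c/1=1/16: DF=(178983/160000 − 1/16·(0.962200+0.936200+0.892200+0.844300+0.814700))/(1+1/16) = 7911/10000 ≈ 0.791100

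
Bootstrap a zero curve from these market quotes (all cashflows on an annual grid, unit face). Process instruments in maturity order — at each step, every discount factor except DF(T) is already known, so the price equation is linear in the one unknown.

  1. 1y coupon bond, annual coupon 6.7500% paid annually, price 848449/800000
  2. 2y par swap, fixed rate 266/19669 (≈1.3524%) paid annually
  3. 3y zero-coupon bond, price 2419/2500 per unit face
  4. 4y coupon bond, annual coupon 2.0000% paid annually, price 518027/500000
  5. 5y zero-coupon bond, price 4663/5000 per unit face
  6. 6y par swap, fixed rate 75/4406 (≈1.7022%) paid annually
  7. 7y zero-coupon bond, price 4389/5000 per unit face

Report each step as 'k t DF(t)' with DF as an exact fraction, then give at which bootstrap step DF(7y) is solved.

step 1 [1y] bond c/1=27/400: DF=(848449/800000 − 27/400·(0))/(1+27/400) = 1987/2000 ≈ 0.993500
step 2 [2y] swap r/1=266/19669: DF=(1 − 266/19669·(0.993500))/(1+266/19669) = 4867/5000 ≈ 0.973400
step 3 [3y] zero: DF = P = 2419/2500 ≈ 0.967600
step 4 [4y] bond c/1=1/50: DF=(518027/500000 − 1/50·(0.993500+0.973400+0.967600))/(1+1/50) = 4791/5000 ≈ 0.958200
step 5 [5y] zero: DF = P = 4663/5000 ≈ 0.932600
step 6 [6y] swap r/1=75/4406: DF=(1 − 75/4406·(0.993500+0.973400+0.967600+0.958200+0.932600))/(1+75/4406) = 361/400 ≈ 0.902500
step 7 [7y] zero: DF = P = 4389/5000 ≈ 0.877800

1 1 1987/2000
2 2 4867/5000
3 3 2419/2500
4 4 4791/5000
5 5 4663/5000
6 6 361/400
7 7 4389/5000
DF(7y) is solved at step 7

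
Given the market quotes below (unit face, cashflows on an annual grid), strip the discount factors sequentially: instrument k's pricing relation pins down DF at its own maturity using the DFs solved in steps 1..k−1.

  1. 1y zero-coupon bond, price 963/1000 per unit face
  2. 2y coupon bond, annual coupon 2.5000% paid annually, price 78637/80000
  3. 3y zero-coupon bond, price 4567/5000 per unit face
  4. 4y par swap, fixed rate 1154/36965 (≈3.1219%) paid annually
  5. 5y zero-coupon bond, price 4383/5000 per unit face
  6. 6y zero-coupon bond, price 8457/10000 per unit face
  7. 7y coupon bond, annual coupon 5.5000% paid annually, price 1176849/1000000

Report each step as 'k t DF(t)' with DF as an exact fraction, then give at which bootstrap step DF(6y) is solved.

step 1 [1y] zero: DF = P = 963/1000 ≈ 0.963000
step 2 [2y] bond c/1=1/40: DF=(78637/80000 − 1/40·(0.963000))/(1+1/40) = 1871/2000 ≈ 0.935500
step 3 [3y] zero: DF = P = 4567/5000 ≈ 0.913400
step 4 [4y] swap r/1=1154/36965: DF=(1 − 1154/36965·(0.963000+0.935500+0.913400))/(1+1154/36965) = 4423/5000 ≈ 0.884600
step 5 [5y] zero: DF = P = 4383/5000 ≈ 0.876600
step 6 [6y] zero: DF = P = 8457/10000 ≈ 0.845700
step 7 [7y] bond c/1=11/200: DF=(1176849/1000000 − 11/200·(0.963000+0.935500+0.913400+0.884600+0.876600+0.845700))/(1+11/200) = 833/1000 ≈ 0.833000

1 1 963/1000
2 2 1871/2000
3 3 4567/5000
4 4 4423/5000
5 5 4383/5000
6 6 8457/10000
7 7 833/1000
DF(6y) is solved at step 6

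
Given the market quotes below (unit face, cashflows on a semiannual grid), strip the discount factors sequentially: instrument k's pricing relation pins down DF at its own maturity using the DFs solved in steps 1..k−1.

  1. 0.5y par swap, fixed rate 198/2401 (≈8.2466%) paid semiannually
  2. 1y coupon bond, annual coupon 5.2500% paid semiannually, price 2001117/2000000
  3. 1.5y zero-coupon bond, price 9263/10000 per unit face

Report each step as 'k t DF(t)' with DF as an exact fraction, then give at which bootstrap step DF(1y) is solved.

step 1 [0.5y] swap r/2=99/2401: DF=(1 − 99/2401·(0))/(1+99/2401) = 2401/2500 ≈ 0.960400
step 2 [1y] bond c/2=21/800: DF=(2001117/2000000 − 21/800·(0.960400))/(1+21/800) = 594/625 ≈ 0.950400
step 3 [1.5y] zero: DF = P = 9263/10000 ≈ 0.926300

1 1/2 2401/2500
2 1 594/625
3 3/2 9263/10000
DF(1y) is solved at step 2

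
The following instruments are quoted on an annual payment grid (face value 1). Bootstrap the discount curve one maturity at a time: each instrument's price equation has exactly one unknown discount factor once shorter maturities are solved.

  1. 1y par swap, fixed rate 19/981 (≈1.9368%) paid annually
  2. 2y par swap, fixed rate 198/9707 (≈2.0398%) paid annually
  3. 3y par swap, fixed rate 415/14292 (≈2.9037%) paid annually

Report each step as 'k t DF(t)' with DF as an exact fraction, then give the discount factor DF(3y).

step 1 [1y] swap r/1=19/981: DF=(1 − 19/981·(0))/(1+19/981) = 981/1000 ≈ 0.981000
step 2 [2y] swap r/1=198/9707: DF=(1 − 198/9707·(0.981000))/(1+198/9707) = 2401/2500 ≈ 0.960400
step 3 [3y] swap r/1=415/14292: DF=(1 − 415/14292·(0.981000+0.960400))/(1+415/14292) = 917/1000 ≈ 0.917000

1 1 981/1000
2 2 2401/2500
3 3 917/1000
DF(3y) = 917/1000 ≈ 0.917000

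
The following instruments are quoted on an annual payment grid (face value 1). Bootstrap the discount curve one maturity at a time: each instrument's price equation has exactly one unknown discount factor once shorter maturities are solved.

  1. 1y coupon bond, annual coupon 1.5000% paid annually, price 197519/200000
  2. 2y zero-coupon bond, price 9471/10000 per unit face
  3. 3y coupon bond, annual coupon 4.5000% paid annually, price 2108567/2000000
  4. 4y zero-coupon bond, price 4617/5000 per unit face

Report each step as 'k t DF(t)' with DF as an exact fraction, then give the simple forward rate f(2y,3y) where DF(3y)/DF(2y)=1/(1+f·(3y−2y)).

step 1 [1y] bond c/1=3/200: DF=(197519/200000 − 3/200·(0))/(1+3/200) = 973/1000 ≈ 0.973000
step 2 [2y] zero: DF = P = 9471/10000 ≈ 0.947100
step 3 [3y] bond c/1=9/200: DF=(2108567/2000000 − 9/200·(0.973000+0.947100))/(1+9/200) = 4631/5000 ≈ 0.926200
step 4 [4y] zero: DF = P = 4617/5000 ≈ 0.923400

1 1 973/1000
2 2 9471/10000
3 3 4631/5000
4 4 4617/5000
f(2y,3y) = ((9471/10000)/(4631/5000) − 1)/(1) = 19/842 ≈ 2.2565%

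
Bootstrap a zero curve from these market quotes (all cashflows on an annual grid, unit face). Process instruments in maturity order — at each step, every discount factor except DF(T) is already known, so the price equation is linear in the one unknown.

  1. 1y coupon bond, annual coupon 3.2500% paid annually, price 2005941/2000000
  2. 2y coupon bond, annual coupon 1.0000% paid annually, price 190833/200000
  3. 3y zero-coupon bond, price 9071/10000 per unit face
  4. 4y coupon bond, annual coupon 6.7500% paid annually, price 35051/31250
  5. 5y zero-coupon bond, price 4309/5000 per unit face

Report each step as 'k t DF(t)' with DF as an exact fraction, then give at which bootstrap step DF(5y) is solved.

step 1 [1y] bond c/1=13/400: DF=(2005941/2000000 − 13/400·(0))/(1+13/400) = 4857/5000 ≈ 0.971400
step 2 [2y] bond c/1=1/100: DF=(190833/200000 − 1/100·(0.971400))/(1+1/100) = 9351/10000 ≈ 0.935100
step 3 [3y] zero: DF = P = 9071/10000 ≈ 0.907100
step 4 [4y] bond c/1=27/400: DF=(35051/31250 − 27/400·(0.971400+0.935100+0.907100))/(1+27/400) = 1091/1250 ≈ 0.872800
step 5 [5y] zero: DF = P = 4309/5000 ≈ 0.861800

1 1 4857/5000
2 2 9351/10000
3 3 9071/10000
4 4 1091/1250
5 5 4309/5000
DF(5y) is solved at step 5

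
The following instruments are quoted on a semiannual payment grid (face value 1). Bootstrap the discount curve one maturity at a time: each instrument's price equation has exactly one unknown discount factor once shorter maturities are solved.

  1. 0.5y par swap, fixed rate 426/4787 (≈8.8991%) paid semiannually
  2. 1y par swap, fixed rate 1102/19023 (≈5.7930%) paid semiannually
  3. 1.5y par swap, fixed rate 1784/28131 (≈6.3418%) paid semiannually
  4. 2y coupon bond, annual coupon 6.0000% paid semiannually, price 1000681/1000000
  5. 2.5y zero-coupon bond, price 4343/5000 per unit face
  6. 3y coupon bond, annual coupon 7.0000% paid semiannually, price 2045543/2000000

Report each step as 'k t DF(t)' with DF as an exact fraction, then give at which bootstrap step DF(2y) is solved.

step 1 [0.5y] swap r/2=213/4787: DF=(1 − 213/4787·(0))/(1+213/4787) = 4787/5000 ≈ 0.957400
step 2 [1y] swap r/2=551/19023: DF=(1 − 551/19023·(0.957400))/(1+551/19023) = 9449/10000 ≈ 0.944900
step 3 [1.5y] swap r/2=892/28131: DF=(1 − 892/28131·(0.957400+0.944900))/(1+892/28131) = 2277/2500 ≈ 0.910800
step 4 [2y] bond c/2=3/100: DF=(1000681/1000000 − 3/100·(0.957400+0.944900+0.910800))/(1+3/100) = 556/625 ≈ 0.889600
step 5 [2.5y] zero: DF = P = 4343/5000 ≈ 0.868600
step 6 [3y] bond c/2=7/200: DF=(2045543/2000000 − 7/200·(0.957400+0.944900+0.910800+0.889600+0.868600))/(1+7/200) = 521/625 ≈ 0.833600

1 1/2 4787/5000
2 1 9449/10000
3 3/2 2277/2500
4 2 556/625
5 5/2 4343/5000
6 3 521/625
DF(2y) is solved at step 4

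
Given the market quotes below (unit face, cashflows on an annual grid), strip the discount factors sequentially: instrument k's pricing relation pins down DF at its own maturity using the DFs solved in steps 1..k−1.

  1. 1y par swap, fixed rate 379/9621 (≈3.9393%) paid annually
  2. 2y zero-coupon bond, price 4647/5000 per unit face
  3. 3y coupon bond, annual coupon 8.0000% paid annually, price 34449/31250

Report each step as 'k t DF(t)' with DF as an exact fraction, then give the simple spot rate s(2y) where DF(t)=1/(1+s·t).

1 1 9621/10000
2 2 4647/5000
3 3 4403/5000
s(2y) = (1/(4647/5000) − 1)/(2) = 353/9294 ≈ 3.7981%

step 1 [1y] swap r/1=379/9621: DF=(1 − 379/9621·(0))/(1+379/9621) = 9621/10000 ≈ 0.962100
step 2 [2y] zero: DF = P = 4647/5000 ≈ 0.929400
step 3 [3y] bond c/1=2/25: DF=(34449/31250 − 2/25·(0.962100+0.929400))/(1+2/25) = 4403/5000 ≈ 0.880600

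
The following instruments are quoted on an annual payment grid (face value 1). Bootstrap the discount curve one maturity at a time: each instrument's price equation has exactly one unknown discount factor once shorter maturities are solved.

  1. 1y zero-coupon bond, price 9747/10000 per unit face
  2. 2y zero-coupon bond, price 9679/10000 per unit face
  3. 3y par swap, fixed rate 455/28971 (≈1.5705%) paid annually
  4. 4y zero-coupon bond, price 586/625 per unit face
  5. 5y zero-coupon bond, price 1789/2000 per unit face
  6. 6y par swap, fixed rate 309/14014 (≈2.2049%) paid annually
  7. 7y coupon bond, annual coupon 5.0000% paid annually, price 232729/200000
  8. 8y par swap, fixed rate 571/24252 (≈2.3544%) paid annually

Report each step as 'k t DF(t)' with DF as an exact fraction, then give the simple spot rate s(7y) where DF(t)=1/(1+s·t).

1 1 9747/10000
2 2 9679/10000
3 3 1909/2000
4 4 586/625
5 5 1789/2000
6 6 2191/2500
7 7 8413/10000
8 8 8287/10000
s(7y) = (1/(8413/10000) − 1)/(7) = 1587/58891 ≈ 2.6948%

step 1 [1y] zero: DF = P = 9747/10000 ≈ 0.974700
step 2 [2y] zero: DF = P = 9679/10000 ≈ 0.967900
step 3 [3y] swap r/1=455/28971: DF=(1 − 455/28971·(0.974700+0.967900))/(1+455/28971) = 1909/2000 ≈ 0.954500
step 4 [4y] zero: DF = P = 586/625 ≈ 0.937600
step 5 [5y] zero: DF = P = 1789/2000 ≈ 0.894500
step 6 [6y] swap r/1=309/14014: DF=(1 − 309/14014·(0.974700+0.967900+0.954500+0.937600+0.894500))/(1+309/14014) = 2191/2500 ≈ 0.876400
step 7 [7y] bond c/1=1/20: DF=(232729/200000 − 1/20·(0.974700+0.967900+0.954500+0.937600+0.894500+0.876400))/(1+1/20) = 8413/10000 ≈ 0.841300
step 8 [8y] swap r/1=571/24252: DF=(1 − 571/24252·(0.974700+0.967900+0.954500+0.937600+0.894500+0.876400+0.841300))/(1+571/24252) = 8287/10000 ≈ 0.828700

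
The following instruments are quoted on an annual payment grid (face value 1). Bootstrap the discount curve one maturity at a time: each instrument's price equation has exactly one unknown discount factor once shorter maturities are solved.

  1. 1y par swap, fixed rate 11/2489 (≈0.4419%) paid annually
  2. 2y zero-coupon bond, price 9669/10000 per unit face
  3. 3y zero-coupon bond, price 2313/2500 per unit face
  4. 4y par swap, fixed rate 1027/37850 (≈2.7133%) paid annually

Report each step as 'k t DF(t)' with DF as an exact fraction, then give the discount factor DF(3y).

step 1 [1y] swap r/1=11/2489: DF=(1 − 11/2489·(0))/(1+11/2489) = 2489/2500 ≈ 0.995600
step 2 [2y] zero: DF = P = 9669/10000 ≈ 0.966900
step 3 [3y] zero: DF = P = 2313/2500 ≈ 0.925200
step 4 [4y] swap r/1=1027/37850: DF=(1 − 1027/37850·(0.995600+0.966900+0.925200))/(1+1027/37850) = 8973/10000 ≈ 0.897300

1 1 2489/2500
2 2 9669/10000
3 3 2313/2500
4 4 8973/10000
DF(3y) = 2313/2500 ≈ 0.925200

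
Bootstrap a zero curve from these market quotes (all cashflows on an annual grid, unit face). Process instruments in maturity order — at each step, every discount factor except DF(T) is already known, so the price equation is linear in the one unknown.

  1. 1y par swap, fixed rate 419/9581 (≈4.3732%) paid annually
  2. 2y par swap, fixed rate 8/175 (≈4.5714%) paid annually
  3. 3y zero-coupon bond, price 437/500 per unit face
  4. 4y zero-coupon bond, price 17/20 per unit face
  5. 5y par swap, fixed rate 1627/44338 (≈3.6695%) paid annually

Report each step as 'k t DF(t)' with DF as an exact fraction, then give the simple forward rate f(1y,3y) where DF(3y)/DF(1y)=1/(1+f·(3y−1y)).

1 1 9581/10000
2 2 1143/1250
3 3 437/500
4 4 17/20
5 5 8373/10000
f(1y,3y) = ((9581/10000)/(437/500) − 1)/(2) = 841/17480 ≈ 4.8112%

step 1 [1y] swap r/1=419/9581: DF=(1 − 419/9581·(0))/(1+419/9581) = 9581/10000 ≈ 0.958100
step 2 [2y] swap r/1=8/175: DF=(1 − 8/175·(0.958100))/(1+8/175) = 1143/1250 ≈ 0.914400
step 3 [3y] zero: DF = P = 437/500 ≈ 0.874000
step 4 [4y] zero: DF = P = 17/20 ≈ 0.850000
step 5 [5y] swap r/1=1627/44338: DF=(1 − 1627/44338·(0.958100+0.914400+0.874000+0.850000))/(1+1627/44338) = 8373/10000 ≈ 0.837300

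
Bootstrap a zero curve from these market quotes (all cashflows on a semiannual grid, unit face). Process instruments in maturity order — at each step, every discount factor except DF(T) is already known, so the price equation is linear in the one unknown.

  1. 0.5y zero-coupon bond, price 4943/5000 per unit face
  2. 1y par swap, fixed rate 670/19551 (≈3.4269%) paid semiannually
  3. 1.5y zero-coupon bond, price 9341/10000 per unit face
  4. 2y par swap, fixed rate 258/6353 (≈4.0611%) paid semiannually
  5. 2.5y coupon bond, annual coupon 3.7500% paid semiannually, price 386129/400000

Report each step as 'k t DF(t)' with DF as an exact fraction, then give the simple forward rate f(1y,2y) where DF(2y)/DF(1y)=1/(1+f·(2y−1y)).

step 1 [0.5y] zero: DF = P = 4943/5000 ≈ 0.988600
step 2 [1y] swap r/2=335/19551: DF=(1 − 335/19551·(0.988600))/(1+335/19551) = 1933/2000 ≈ 0.966500
step 3 [1.5y] zero: DF = P = 9341/10000 ≈ 0.934100
step 4 [2y] swap r/2=129/6353: DF=(1 − 129/6353·(0.988600+0.966500+0.934100))/(1+129/6353) = 4613/5000 ≈ 0.922600
step 5 [2.5y] bond c/2=3/160: DF=(386129/400000 − 3/160·(0.988600+0.966500+0.934100+0.922600))/(1+3/160) = 4387/5000 ≈ 0.877400

1 1/2 4943/5000
2 1 1933/2000
3 3/2 9341/10000
4 2 4613/5000
5 5/2 4387/5000
f(1y,2y) = ((1933/2000)/(4613/5000) − 1)/(1) = 439/9226 ≈ 4.7583%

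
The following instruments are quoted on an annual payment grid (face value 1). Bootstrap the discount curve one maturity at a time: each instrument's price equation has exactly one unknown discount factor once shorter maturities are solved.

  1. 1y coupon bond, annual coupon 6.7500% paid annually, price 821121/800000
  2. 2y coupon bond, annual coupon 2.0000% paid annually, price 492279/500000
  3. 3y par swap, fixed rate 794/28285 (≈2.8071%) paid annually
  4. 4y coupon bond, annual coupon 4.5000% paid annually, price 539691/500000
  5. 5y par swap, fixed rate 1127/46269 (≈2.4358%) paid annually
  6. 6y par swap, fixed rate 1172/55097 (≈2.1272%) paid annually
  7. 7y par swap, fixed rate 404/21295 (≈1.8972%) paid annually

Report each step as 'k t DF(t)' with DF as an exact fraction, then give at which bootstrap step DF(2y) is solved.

step 1 [1y] bond c/1=27/400: DF=(821121/800000 − 27/400·(0))/(1+27/400) = 1923/2000 ≈ 0.961500
step 2 [2y] bond c/1=1/50: DF=(492279/500000 − 1/50·(0.961500))/(1+1/50) = 1183/1250 ≈ 0.946400
step 3 [3y] swap r/1=794/28285: DF=(1 − 794/28285·(0.961500+0.946400))/(1+794/28285) = 4603/5000 ≈ 0.920600
step 4 [4y] bond c/1=9/200: DF=(539691/500000 − 9/200·(0.961500+0.946400+0.920600))/(1+9/200) = 9111/10000 ≈ 0.911100
step 5 [5y] swap r/1=1127/46269: DF=(1 − 1127/46269·(0.961500+0.946400+0.920600+0.911100))/(1+1127/46269) = 8873/10000 ≈ 0.887300
step 6 [6y] swap r/1=1172/55097: DF=(1 − 1172/55097·(0.961500+0.946400+0.920600+0.911100+0.887300))/(1+1172/55097) = 2207/2500 ≈ 0.882800
step 7 [7y] swap r/1=404/21295: DF=(1 − 404/21295·(0.961500+0.946400+0.920600+0.911100+0.887300+0.882800))/(1+404/21295) = 2197/2500 ≈ 0.878800

1 1 1923/2000
2 2 1183/1250
3 3 4603/5000
4 4 9111/10000
5 5 8873/10000
6 6 2207/2500
7 7 2197/2500
DF(2y) is solved at step 2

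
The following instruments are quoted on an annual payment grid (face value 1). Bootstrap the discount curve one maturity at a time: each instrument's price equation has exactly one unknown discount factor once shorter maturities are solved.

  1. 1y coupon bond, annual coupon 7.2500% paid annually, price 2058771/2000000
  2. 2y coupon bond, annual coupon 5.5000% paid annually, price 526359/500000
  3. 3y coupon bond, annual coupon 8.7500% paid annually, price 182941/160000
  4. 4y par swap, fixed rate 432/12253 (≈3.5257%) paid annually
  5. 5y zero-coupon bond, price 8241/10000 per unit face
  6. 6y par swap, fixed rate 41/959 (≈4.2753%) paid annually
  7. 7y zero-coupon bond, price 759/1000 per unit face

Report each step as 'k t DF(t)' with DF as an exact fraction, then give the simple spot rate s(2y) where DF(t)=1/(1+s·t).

1 1 4799/5000
2 2 4739/5000
3 3 8979/10000
4 4 544/625
5 5 8241/10000
6 6 1549/2000
7 7 759/1000
s(2y) = (1/(4739/5000) − 1)/(2) = 261/9478 ≈ 2.7537%

step 1 [1y] bond c/1=29/400: DF=(2058771/2000000 − 29/400·(0))/(1+29/400) = 4799/5000 ≈ 0.959800
step 2 [2y] bond c/1=11/200: DF=(526359/500000 − 11/200·(0.959800))/(1+11/200) = 4739/5000 ≈ 0.947800
step 3 [3y] bond c/1=7/80: DF=(182941/160000 − 7/80·(0.959800+0.947800))/(1+7/80) = 8979/10000 ≈ 0.897900
step 4 [4y] swap r/1=432/12253: DF=(1 − 432/12253·(0.959800+0.947800+0.897900))/(1+432/12253) = 544/625 ≈ 0.870400
step 5 [5y] zero: DF = P = 8241/10000 ≈ 0.824100
step 6 [6y] swap r/1=41/959: DF=(1 − 41/959·(0.959800+0.947800+0.897900+0.870400+0.824100))/(1+41/959) = 1549/2000 ≈ 0.774500
step 7 [7y] zero: DF = P = 759/1000 ≈ 0.759000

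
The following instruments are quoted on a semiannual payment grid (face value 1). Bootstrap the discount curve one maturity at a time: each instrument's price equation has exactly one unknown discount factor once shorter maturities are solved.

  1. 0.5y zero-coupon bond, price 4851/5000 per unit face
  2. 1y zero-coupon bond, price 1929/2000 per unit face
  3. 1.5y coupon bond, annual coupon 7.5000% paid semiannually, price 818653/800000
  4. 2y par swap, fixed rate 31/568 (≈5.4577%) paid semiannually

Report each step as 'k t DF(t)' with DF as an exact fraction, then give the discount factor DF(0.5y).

step 1 [0.5y] zero: DF = P = 4851/5000 ≈ 0.970200
step 2 [1y] zero: DF = P = 1929/2000 ≈ 0.964500
step 3 [1.5y] bond c/2=3/80: DF=(818653/800000 − 3/80·(0.970200+0.964500))/(1+3/80) = 2291/2500 ≈ 0.916400
step 4 [2y] swap r/2=31/1136: DF=(1 − 31/1136·(0.970200+0.964500+0.916400))/(1+31/1136) = 8977/10000 ≈ 0.897700

1 1/2 4851/5000
2 1 1929/2000
3 3/2 2291/2500
4 2 8977/10000
DF(0.5y) = 4851/5000 ≈ 0.970200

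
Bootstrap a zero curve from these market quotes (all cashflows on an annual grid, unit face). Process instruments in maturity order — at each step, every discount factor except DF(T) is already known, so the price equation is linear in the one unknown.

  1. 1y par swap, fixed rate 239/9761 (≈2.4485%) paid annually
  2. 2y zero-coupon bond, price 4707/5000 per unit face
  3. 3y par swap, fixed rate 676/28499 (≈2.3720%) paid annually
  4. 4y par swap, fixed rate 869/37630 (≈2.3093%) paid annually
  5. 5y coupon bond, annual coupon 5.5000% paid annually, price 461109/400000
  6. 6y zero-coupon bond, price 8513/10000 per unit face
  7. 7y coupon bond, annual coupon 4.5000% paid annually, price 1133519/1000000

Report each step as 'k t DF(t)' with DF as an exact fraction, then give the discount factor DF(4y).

1 1 9761/10000
2 2 4707/5000
3 3 2331/2500
4 4 9131/10000
5 5 1793/2000
6 6 8513/10000
7 7 4237/5000
DF(4y) = 9131/10000 ≈ 0.913100

step 1 [1y] swap r/1=239/9761: DF=(1 − 239/9761·(0))/(1+239/9761) = 9761/10000 ≈ 0.976100
step 2 [2y] zero: DF = P = 4707/5000 ≈ 0.941400
step 3 [3y] swap r/1=676/28499: DF=(1 − 676/28499·(0.976100+0.941400))/(1+676/28499) = 2331/2500 ≈ 0.932400
step 4 [4y] swap r/1=869/37630: DF=(1 − 869/37630·(0.976100+0.941400+0.932400))/(1+869/37630) = 9131/10000 ≈ 0.913100
step 5 [5y] bond c/1=11/200: DF=(461109/400000 − 11/200·(0.976100+0.941400+0.932400+0.913100))/(1+11/200) = 1793/2000 ≈ 0.896500
step 6 [6y] zero: DF = P = 8513/10000 ≈ 0.851300
step 7 [7y] bond c/1=9/200: DF=(1133519/1000000 − 9/200·(0.976100+0.941400+0.932400+0.913100+0.896500+0.851300))/(1+9/200) = 4237/5000 ≈ 0.847400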